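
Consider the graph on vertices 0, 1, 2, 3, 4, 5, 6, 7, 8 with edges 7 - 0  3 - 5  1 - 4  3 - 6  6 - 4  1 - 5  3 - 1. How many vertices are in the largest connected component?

2 is isolated — a component by itself.
8 is isolated — a component by itself.
Starting from 0 we can reach 0, 7. That is one component of size 2.
Starting from 1 we can reach 1, 3, 4, 5, 6. That is one component of size 5.
The largest has 5 vertices.

5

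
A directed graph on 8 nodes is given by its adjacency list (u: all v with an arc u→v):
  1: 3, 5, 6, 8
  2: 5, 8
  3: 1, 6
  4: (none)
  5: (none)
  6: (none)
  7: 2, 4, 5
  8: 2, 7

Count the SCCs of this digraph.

{2, 7, 8} are all mutually reachable — one SCC of size 3.
{1, 3} are all mutually reachable — one SCC of size 2.
{5} is an SCC by itself.
{4} is an SCC by itself.
{6} is an SCC by itself.
That gives 5 strongly connected components.

5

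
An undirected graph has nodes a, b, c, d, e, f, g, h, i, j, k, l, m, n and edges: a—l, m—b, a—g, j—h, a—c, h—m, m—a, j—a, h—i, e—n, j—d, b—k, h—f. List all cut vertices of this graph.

a, b, h, j, m

Removing a increases the component count from 2 to 5, so a is a cut vertex.
Removing b increases the component count from 2 to 3, so b is a cut vertex.
Removing h increases the component count from 2 to 4, so h is a cut vertex.
Likewise j, m are cut vertices.
By contrast removing l leaves 2 components; it is not a cut vertex. No other vertex is a cut vertex either.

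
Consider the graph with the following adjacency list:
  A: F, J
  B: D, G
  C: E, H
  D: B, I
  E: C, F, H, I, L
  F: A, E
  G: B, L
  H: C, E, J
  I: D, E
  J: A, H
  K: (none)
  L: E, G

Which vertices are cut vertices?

Removing E increases the component count from 2 to 3, so E is a cut vertex.
By contrast removing I leaves 2 components; it is not a cut vertex. No other vertex is a cut vertex either.

E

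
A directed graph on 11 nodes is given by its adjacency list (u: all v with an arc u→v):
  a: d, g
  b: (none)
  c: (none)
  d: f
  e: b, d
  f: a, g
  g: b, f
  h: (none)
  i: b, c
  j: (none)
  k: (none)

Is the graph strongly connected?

There is no directed path from d to h, so the graph is not strongly connected.

No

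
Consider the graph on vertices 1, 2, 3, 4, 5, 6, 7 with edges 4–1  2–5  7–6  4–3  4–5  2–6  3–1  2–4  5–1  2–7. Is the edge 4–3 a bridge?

After removing 4–3, the path 4-1-3 still connects them, so the edge is not a bridge.

No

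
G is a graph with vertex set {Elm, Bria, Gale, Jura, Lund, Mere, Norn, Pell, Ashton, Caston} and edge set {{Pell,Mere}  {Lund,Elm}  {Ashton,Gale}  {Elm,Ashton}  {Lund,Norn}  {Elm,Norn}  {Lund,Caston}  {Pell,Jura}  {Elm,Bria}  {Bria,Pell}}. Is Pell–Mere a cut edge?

Yes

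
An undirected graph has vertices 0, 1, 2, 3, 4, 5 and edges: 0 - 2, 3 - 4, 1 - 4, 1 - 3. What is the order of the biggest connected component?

5 is isolated — a component by itself.
Starting from 0 we can reach 0, 2. That is one component of size 2.
Starting from 1 we can reach 1, 3, 4. That is one component of size 3.
The largest has 3 vertices.

3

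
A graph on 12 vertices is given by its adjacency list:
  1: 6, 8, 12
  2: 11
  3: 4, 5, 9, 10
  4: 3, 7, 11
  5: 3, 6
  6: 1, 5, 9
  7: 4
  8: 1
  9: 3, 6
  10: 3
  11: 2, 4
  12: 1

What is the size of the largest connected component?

12

Starting from 1 we can reach 1, 2, 3, 4, 5, 6, 7, 8, 9, 10, 11, 12. That is one component of size 12.
The largest has 12 vertices.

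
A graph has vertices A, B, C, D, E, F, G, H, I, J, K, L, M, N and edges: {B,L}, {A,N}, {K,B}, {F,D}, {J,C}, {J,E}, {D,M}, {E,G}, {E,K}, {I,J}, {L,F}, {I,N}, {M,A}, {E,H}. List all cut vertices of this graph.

E, J

Removing E increases the component count from 1 to 3, so E is a cut vertex.
Removing J increases the component count from 1 to 2, so J is a cut vertex.
By contrast removing K leaves 1 component; it is not a cut vertex. No other vertex is a cut vertex either.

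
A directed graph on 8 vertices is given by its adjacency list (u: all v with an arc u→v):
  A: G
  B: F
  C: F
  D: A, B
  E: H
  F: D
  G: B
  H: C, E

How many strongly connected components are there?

3

{A, B, D, F, G} are all mutually reachable — one SCC of size 5.
{E, H} are all mutually reachable — one SCC of size 2.
{C} is an SCC by itself.
That gives 3 strongly connected components.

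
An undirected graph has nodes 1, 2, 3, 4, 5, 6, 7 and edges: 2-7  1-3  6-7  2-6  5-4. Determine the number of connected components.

3

Starting from 4 we can reach 4, 5. That is one component of size 2.
Starting from 1 we can reach 1, 3. That is one component of size 2.
Starting from 2 we can reach 2, 6, 7. That is one component of size 3.
Total: 3 components.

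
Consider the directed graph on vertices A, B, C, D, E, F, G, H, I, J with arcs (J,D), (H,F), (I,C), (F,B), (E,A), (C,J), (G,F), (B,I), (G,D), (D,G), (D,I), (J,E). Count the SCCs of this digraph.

4

{B, C, D, F, G, I, J} are all mutually reachable — one SCC of size 7.
{A} is an SCC by itself.
{E} is an SCC by itself.
{H} is an SCC by itself.
That gives 4 strongly connected components.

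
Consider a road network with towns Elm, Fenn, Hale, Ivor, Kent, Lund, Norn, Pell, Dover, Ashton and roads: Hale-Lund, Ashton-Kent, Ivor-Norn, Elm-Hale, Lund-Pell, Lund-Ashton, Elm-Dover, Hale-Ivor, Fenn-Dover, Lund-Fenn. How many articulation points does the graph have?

Removing Hale increases the component count from 1 to 2, so Hale is a cut vertex.
Removing Ivor increases the component count from 1 to 2, so Ivor is a cut vertex.
Removing Lund increases the component count from 1 to 3, so Lund is a cut vertex.
Likewise Ashton is a cut vertex.
By contrast removing Pell leaves 1 component; it is not a cut vertex. No other vertex is a cut vertex either.

4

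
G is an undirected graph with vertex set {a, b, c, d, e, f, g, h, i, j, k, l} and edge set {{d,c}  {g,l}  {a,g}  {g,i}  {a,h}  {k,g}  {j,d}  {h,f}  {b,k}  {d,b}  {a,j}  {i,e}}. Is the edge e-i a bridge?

Removing e-i leaves no path between e and i: the component count goes from 1 to 2. So it is a bridge.

Yes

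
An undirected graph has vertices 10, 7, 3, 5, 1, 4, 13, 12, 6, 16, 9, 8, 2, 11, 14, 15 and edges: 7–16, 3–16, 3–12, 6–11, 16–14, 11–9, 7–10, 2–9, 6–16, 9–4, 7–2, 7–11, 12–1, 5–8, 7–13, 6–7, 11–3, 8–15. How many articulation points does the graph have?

Removing 3 increases the component count from 2 to 3, so 3 is a cut vertex.
Removing 7 increases the component count from 2 to 4, so 7 is a cut vertex.
Removing 8 increases the component count from 2 to 3, so 8 is a cut vertex.
Likewise 9, 12, 16 are cut vertices.
By contrast removing 1 leaves 2 components; it is not a cut vertex. No other vertex is a cut vertex either.

6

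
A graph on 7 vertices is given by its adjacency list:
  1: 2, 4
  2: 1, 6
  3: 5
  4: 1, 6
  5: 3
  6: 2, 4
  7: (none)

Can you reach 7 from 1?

No

The component containing 1 is {1, 2, 4, 6}, and 7 is not in it.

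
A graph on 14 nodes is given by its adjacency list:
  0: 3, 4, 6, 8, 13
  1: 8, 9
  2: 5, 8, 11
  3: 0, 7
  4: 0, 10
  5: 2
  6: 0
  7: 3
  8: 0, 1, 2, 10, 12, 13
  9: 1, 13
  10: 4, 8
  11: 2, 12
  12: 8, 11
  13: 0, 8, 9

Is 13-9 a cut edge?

After removing 13-9, the path 13-8-1-9 still connects them, so the edge is not a bridge.

No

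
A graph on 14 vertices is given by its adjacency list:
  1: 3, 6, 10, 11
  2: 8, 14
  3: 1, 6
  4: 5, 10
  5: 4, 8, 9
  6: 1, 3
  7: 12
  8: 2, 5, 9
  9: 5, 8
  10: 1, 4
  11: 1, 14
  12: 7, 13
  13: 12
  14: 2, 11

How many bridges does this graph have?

The edges on the cycle 1-3-6-1 are not bridges since each lies on that cycle.
But removing 12-7 disconnects 12 from 7; removing 13-12 disconnects 13 from 12 — these are bridges.
That makes 2 bridges.

2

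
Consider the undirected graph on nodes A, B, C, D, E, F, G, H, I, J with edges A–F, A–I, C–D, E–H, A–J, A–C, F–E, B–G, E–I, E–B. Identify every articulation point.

A, B, C, E

Removing A increases the component count from 1 to 3, so A is a cut vertex.
Removing B increases the component count from 1 to 2, so B is a cut vertex.
Removing C increases the component count from 1 to 2, so C is a cut vertex.
Likewise E is a cut vertex.
By contrast removing D leaves 1 component; it is not a cut vertex. No other vertex is a cut vertex either.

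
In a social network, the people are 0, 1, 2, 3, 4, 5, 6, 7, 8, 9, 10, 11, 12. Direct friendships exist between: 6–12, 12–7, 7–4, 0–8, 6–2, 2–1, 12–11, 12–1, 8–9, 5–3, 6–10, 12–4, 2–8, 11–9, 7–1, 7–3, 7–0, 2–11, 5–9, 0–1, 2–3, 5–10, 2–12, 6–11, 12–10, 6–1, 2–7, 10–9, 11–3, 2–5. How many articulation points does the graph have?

0

Removing 3, for instance, still leaves 1 component. No single vertex removal increases the component count — the graph has no articulation points.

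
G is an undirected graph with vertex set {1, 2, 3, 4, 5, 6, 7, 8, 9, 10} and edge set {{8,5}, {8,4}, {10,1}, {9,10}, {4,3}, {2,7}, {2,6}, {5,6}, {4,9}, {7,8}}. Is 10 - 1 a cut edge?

Yes

Removing 10 - 1 leaves no path between 10 and 1: the component count goes from 1 to 2. So it is a bridge.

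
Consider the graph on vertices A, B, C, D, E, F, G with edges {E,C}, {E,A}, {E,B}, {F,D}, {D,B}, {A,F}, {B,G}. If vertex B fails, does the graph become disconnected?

Deleting B raises the number of components from 1 to 2, so B is a cut vertex.

Yes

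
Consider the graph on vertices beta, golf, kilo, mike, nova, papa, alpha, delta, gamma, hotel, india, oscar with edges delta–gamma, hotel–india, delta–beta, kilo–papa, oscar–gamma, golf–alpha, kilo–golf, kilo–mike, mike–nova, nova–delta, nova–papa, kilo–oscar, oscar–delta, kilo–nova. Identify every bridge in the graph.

alpha-golf, beta-delta, golf-kilo, hotel-india

The edges on the cycle kilo-oscar-gamma-delta-nova-mike-kilo are not bridges since each lies on that cycle.
But removing alpha–golf disconnects alpha from golf; removing delta–beta disconnects delta from beta; removing kilo–golf disconnects kilo from golf; removing hotel–india disconnects hotel from india — these are bridges.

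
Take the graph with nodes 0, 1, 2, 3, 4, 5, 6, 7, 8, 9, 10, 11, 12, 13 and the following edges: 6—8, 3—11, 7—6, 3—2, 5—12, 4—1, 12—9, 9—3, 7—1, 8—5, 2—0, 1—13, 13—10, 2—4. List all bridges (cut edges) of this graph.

0-2, 1-13, 10-13, 11-3

The edges on the cycle 7-6-8-5-12-9-3-2-4-1-7 are not bridges since each lies on that cycle.
But removing 13—10 disconnects 13 from 10; removing 1—13 disconnects 1 from 13; removing 11—3 disconnects 11 from 3; removing 0—2 disconnects 0 from 2 — these are bridges.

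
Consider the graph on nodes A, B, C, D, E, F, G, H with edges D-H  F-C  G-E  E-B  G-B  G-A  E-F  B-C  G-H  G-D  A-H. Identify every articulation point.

G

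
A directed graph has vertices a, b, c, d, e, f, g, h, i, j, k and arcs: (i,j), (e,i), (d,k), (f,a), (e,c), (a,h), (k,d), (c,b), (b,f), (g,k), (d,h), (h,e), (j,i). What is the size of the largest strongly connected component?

{a, b, c, e, f, h} are all mutually reachable — one SCC of size 6.
{i, j} are all mutually reachable — one SCC of size 2.
{d, k} are all mutually reachable — one SCC of size 2.
{g} is an SCC by itself.
The largest has 6 vertices.

6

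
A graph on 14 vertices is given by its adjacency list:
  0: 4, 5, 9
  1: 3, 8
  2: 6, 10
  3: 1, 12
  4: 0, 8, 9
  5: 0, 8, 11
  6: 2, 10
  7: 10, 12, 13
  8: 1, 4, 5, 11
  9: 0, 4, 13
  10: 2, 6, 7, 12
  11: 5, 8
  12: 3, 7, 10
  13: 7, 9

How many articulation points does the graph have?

Removing 10 increases the component count from 1 to 2, so 10 is a cut vertex.
By contrast removing 1 leaves 1 component; it is not a cut vertex. No other vertex is a cut vertex either.

1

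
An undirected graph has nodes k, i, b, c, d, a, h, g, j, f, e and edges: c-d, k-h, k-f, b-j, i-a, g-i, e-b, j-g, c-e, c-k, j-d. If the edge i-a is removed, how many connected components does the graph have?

Before removal there is 1 component.
i-a is a bridge — removing it separates i's side from a's side.
After removal: 2 components.

2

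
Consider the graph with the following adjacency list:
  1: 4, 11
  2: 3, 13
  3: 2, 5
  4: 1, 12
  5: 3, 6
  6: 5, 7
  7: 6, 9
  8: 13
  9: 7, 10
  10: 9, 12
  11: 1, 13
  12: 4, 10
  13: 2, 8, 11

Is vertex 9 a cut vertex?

No

Deleting 9 leaves 1 component (was 1) (its neighbors 7, 10 remain connected to each other), so 9 is not a cut vertex.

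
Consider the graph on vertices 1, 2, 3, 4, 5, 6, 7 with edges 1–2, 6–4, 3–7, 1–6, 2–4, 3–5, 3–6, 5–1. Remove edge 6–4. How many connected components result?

1

6 and 4 are still connected via 6-1-2-4, so the component count stays at 1.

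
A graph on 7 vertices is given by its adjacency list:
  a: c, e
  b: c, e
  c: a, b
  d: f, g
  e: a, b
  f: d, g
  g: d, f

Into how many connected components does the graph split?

Starting from d we can reach d, f, g. That is one component of size 3.
Starting from a we can reach a, b, c, e. That is one component of size 4.
Total: 2 components.

2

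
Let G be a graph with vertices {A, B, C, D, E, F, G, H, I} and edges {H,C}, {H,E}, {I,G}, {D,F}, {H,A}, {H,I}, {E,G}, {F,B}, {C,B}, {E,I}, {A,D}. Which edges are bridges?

none

The edges on the cycle H-A-D-F-B-C-H are not bridges since each lies on that cycle.
Every edge lies on some cycle, so there are no bridges.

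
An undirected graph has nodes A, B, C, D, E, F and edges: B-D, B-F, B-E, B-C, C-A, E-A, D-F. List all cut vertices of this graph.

Removing B increases the component count from 1 to 2, so B is a cut vertex.
By contrast removing A leaves 1 component; it is not a cut vertex. No other vertex is a cut vertex either.

B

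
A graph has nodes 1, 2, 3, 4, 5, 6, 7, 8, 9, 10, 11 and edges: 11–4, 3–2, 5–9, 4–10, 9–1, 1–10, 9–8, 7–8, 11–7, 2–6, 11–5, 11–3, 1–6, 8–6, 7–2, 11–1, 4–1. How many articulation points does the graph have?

Removing 3, for instance, still leaves 1 component. No single vertex removal increases the component count — the graph has no articulation points.

0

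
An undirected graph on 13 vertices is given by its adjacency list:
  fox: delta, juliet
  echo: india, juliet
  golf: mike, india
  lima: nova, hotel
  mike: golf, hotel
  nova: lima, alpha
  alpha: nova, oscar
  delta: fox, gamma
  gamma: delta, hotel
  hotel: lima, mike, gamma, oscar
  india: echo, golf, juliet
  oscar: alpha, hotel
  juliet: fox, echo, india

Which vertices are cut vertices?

hotel

Removing hotel increases the component count from 1 to 2, so hotel is a cut vertex.
By contrast removing oscar leaves 1 component; it is not a cut vertex. No other vertex is a cut vertex either.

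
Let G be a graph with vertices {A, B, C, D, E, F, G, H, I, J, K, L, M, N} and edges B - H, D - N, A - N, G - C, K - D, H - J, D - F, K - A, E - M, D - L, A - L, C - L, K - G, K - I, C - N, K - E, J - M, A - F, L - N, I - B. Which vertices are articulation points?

Removing K increases the component count from 1 to 2, so K is a cut vertex.
By contrast removing B leaves 1 component; it is not a cut vertex. No other vertex is a cut vertex either.

K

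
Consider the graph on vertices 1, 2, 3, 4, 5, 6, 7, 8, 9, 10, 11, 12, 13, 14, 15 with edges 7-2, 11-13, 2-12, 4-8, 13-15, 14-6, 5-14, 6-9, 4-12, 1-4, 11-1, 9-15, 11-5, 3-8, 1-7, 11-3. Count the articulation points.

1

Removing 11 increases the component count from 2 to 3, so 11 is a cut vertex.
By contrast removing 7 leaves 2 components; it is not a cut vertex. No other vertex is a cut vertex either.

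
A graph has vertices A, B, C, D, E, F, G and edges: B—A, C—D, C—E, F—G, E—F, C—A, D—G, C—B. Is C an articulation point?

Yes

Deleting C raises the number of components from 1 to 2, so C is a cut vertex.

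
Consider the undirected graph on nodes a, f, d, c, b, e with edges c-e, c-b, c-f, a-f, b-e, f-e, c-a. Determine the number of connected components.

2

d is isolated — a component by itself.
Starting from a we can reach a, b, c, e, f. That is one component of size 5.
Total: 2 components.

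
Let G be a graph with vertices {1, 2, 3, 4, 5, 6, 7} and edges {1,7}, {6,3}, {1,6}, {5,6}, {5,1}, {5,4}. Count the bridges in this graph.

3

The edges on the cycle 5-1-6-5 are not bridges since each lies on that cycle.
But removing 6—3 disconnects 6 from 3; removing 1—7 disconnects 1 from 7; removing 5—4 disconnects 5 from 4 — these are bridges.
That makes 3 bridges.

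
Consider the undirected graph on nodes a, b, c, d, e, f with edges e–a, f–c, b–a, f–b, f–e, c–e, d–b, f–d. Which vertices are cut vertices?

Removing b, for instance, still leaves 1 component. No single vertex removal increases the component count — the graph has no articulation points.

none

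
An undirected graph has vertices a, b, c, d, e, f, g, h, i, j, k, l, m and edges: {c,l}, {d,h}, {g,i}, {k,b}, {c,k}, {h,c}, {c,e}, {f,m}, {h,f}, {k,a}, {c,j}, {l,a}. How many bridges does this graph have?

The edges on the cycle c-k-a-l-c are not bridges since each lies on that cycle.
But removing h-d disconnects h from d; removing f-h disconnects f from h; removing g-i disconnects g from i; removing c-j disconnects c from j — these are bridges.
In total 8 edges are bridges.

8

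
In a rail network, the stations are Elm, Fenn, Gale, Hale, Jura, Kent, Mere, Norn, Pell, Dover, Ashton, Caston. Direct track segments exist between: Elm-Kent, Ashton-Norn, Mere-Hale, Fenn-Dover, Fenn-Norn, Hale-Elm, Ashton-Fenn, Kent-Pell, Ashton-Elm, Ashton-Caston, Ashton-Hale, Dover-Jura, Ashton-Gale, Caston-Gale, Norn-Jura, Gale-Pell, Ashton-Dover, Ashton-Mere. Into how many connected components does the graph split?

1

Starting from Elm we can reach Elm, Fenn, Gale, Hale, Jura, Kent, Mere, Norn, Pell, Dover, Ashton, Caston. That is one component of size 12.
Total: 1 component.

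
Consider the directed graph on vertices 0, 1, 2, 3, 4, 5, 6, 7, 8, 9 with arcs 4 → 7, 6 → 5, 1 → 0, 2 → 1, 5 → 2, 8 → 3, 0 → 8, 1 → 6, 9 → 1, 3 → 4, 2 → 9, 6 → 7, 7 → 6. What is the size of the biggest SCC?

10

{0, 1, 2, 3, 4, 5, 6, 7, 8, 9} are all mutually reachable — one SCC of size 10.
The largest has 10 vertices.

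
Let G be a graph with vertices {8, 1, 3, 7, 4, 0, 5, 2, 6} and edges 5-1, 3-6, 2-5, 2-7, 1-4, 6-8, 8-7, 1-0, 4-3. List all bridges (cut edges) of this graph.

The edges on the cycle 2-5-1-4-3-6-8-7-2 are not bridges since each lies on that cycle.
But removing 0-1 disconnects 0 from 1 — this is a bridge.

0-1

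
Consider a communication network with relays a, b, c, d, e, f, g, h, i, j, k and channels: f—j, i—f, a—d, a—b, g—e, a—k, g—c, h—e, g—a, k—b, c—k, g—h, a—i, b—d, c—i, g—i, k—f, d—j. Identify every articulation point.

g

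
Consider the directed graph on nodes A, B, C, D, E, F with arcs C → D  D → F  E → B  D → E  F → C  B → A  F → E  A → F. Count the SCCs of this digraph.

{A, B, C, D, E, F} are all mutually reachable — one SCC of size 6.
That gives 1 strongly connected component.

1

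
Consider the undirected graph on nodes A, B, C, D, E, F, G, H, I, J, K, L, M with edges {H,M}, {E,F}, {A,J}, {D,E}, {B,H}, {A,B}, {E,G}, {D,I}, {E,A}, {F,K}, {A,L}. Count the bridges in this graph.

removing D-I disconnects D from I; removing B-A disconnects B from A; removing A-J disconnects A from J; removing A-E disconnects A from E — these are bridges.
In total 11 edges are bridges.

11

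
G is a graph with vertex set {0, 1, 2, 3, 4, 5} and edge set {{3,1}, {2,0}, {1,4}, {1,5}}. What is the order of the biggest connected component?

Starting from 0 we can reach 0, 2. That is one component of size 2.
Starting from 1 we can reach 1, 3, 4, 5. That is one component of size 4.
The largest has 4 vertices.

4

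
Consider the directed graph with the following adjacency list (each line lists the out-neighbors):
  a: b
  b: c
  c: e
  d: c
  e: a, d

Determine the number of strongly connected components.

{a, b, c, d, e} are all mutually reachable — one SCC of size 5.
That gives 1 strongly connected component.

1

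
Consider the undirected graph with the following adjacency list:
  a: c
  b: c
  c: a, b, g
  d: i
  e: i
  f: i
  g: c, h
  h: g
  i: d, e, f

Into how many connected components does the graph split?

Starting from d we can reach d, e, f, i. That is one component of size 4.
Starting from a we can reach a, b, c, g, h. That is one component of size 5.
Total: 2 components.

2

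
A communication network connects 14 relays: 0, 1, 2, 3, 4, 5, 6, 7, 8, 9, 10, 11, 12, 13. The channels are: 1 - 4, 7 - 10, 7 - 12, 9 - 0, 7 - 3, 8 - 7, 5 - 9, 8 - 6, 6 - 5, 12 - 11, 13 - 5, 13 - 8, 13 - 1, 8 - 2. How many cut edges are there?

10

The edges on the cycle 13-8-6-5-13 are not bridges since each lies on that cycle.
But removing 8 - 2 disconnects 8 from 2; removing 4 - 1 disconnects 4 from 1; removing 7 - 12 disconnects 7 from 12; removing 9 - 0 disconnects 9 from 0 — these are bridges.
In total 10 edges are bridges.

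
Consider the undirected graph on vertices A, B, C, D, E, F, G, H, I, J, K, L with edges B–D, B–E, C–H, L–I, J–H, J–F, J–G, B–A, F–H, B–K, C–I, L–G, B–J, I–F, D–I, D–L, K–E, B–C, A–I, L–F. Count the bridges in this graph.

The edges on the cycle B-K-E-B are not bridges since each lies on that cycle.
Every edge lies on some cycle, so there are no bridges.

0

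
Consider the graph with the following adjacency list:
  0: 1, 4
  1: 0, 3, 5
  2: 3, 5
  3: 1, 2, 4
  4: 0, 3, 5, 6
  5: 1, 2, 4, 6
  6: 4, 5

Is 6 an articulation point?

No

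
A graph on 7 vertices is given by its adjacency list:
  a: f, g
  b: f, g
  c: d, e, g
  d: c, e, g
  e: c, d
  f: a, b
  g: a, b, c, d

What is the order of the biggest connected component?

Starting from a we can reach a, b, c, d, e, f, g. That is one component of size 7.
The largest has 7 vertices.

7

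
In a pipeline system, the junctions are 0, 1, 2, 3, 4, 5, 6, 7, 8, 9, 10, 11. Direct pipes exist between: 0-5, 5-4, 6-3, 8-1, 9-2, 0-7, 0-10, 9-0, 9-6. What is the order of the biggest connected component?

11 is isolated — a component by itself.
Starting from 1 we can reach 1, 8. That is one component of size 2.
Starting from 0 we can reach 0, 2, 3, 4, 5, 6, 7, 9, 10. That is one component of size 9.
The largest has 9 vertices.

9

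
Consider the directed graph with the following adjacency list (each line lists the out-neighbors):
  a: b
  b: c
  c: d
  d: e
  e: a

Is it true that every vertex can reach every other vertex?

Yes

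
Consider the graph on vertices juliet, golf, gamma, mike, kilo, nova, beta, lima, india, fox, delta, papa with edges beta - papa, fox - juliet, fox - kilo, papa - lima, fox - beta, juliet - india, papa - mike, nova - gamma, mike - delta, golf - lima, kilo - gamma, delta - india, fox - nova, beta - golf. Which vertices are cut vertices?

fox

Removing fox increases the component count from 1 to 2, so fox is a cut vertex.
By contrast removing gamma leaves 1 component; it is not a cut vertex. No other vertex is a cut vertex either.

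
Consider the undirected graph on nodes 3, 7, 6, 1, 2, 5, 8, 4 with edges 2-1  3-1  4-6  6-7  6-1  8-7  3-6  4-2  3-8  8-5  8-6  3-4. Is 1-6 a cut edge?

No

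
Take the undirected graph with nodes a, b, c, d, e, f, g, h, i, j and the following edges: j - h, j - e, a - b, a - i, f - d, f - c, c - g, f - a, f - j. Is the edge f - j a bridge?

Yes

Removing f - j leaves no path between f and j: the component count goes from 1 to 2. So it is a bridge.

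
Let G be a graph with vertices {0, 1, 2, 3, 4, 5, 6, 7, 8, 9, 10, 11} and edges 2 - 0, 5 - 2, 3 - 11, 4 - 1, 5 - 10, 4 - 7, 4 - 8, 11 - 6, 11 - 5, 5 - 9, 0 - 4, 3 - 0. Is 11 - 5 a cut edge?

No

After removing 11 - 5, the path 11-3-0-2-5 still connects them, so the edge is not a bridge.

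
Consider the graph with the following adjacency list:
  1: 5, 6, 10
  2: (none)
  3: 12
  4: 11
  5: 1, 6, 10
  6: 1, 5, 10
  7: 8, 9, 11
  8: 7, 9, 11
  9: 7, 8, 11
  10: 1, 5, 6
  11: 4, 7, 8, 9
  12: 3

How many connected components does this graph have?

4

2 is isolated — a component by itself.
Starting from 3 we can reach 3, 12. That is one component of size 2.
Starting from 1 we can reach 1, 5, 6, 10. That is one component of size 4.
Starting from 4 we can reach 4, 7, 8, 9, 11. That is one component of size 5.
Total: 4 components.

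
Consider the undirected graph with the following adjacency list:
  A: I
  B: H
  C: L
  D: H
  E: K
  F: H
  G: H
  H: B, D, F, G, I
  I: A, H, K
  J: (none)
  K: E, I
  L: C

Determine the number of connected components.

3

J is isolated — a component by itself.
Starting from C we can reach C, L. That is one component of size 2.
Starting from A we can reach A, B, D, E, F, G, H, I, K. That is one component of size 9.
Total: 3 components.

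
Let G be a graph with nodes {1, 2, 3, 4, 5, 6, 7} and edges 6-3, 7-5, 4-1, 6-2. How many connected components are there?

3

Starting from 5 we can reach 5, 7. That is one component of size 2.
Starting from 1 we can reach 1, 4. That is one component of size 2.
Starting from 2 we can reach 2, 3, 6. That is one component of size 3.
Total: 3 components.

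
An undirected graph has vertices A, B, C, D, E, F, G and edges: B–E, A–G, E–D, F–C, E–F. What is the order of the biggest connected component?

Starting from A we can reach A, G. That is one component of size 2.
Starting from B we can reach B, C, D, E, F. That is one component of size 5.
The largest has 5 vertices.

5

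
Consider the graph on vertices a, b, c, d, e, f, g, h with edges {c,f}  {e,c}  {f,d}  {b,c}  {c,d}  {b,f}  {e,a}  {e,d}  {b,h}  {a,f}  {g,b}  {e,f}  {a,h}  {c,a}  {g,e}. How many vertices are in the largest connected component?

Starting from a we can reach a, b, c, d, e, f, g, h. That is one component of size 8.
The largest has 8 vertices.

8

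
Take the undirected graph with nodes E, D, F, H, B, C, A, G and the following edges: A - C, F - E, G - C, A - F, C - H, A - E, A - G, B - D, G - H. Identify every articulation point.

A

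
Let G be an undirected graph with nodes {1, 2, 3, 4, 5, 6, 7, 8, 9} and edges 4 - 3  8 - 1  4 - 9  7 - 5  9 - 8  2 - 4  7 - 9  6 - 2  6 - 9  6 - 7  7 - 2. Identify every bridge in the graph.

The edges on the cycle 6-7-2-4-9-6 are not bridges since each lies on that cycle.
But removing 3 - 4 disconnects 3 from 4; removing 9 - 8 disconnects 9 from 8; removing 1 - 8 disconnects 1 from 8; removing 7 - 5 disconnects 7 from 5 — these are bridges.

1-8, 3-4, 5-7, 8-9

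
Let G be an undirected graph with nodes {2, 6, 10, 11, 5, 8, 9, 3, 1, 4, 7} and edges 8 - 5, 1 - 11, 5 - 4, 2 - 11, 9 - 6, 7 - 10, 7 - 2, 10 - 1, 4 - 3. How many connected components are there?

3

Starting from 6 we can reach 6, 9. That is one component of size 2.
Starting from 3 we can reach 3, 4, 5, 8. That is one component of size 4.
Starting from 1 we can reach 1, 2, 7, 10, 11. That is one component of size 5.
Total: 3 components.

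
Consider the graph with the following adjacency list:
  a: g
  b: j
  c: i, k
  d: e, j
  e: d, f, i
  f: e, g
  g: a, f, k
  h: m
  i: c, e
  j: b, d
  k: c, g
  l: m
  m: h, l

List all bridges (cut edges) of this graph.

a-g, b-j, d-e, d-j, h-m, l-m

The edges on the cycle c-k-g-f-e-i-c are not bridges since each lies on that cycle.
But removing m-l disconnects m from l; removing g-a disconnects g from a; removing j-b disconnects j from b; removing j-d disconnects j from d — these are bridges.
In total 6 edges are bridges.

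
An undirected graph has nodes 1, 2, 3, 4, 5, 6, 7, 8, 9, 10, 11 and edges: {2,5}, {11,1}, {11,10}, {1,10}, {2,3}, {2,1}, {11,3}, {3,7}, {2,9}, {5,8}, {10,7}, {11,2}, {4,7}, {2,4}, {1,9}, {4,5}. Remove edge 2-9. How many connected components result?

2 and 9 are still connected via 2-1-9, so the component count stays at 2.

2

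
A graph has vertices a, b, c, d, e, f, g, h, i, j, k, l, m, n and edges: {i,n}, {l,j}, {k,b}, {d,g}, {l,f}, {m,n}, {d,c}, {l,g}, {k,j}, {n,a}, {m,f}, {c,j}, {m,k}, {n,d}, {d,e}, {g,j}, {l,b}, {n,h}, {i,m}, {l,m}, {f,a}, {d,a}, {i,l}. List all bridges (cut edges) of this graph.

d-e, h-n

The edges on the cycle l-m-n-d-g-l are not bridges since each lies on that cycle.
But removing e–d disconnects e from d; removing n–h disconnects n from h — these are bridges.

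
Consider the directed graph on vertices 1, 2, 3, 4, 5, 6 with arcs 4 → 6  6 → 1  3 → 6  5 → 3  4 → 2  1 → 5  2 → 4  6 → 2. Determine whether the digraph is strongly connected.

From 5 we can reach every vertex (1, 2, 3, 4, 5, 6), and every vertex can reach 5 (1, 2, 3, 4, 5, 6). So the whole graph is one strongly connected component.

Yes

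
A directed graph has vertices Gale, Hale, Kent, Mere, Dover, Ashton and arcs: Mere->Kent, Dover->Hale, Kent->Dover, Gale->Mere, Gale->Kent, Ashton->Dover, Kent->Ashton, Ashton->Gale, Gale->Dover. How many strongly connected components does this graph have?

3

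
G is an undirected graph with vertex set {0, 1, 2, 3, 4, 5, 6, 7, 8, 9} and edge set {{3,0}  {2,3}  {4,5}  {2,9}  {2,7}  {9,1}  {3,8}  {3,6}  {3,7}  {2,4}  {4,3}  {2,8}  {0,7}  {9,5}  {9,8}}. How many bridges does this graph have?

2

The edges on the cycle 2-9-5-4-2 are not bridges since each lies on that cycle.
But removing 6—3 disconnects 6 from 3; removing 9—1 disconnects 9 from 1 — these are bridges.
That makes 2 bridges.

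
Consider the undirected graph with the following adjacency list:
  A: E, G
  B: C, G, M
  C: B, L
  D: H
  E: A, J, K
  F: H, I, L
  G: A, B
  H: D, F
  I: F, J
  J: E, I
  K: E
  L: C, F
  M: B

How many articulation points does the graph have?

4

Removing B increases the component count from 1 to 2, so B is a cut vertex.
Removing E increases the component count from 1 to 2, so E is a cut vertex.
Removing F increases the component count from 1 to 2, so F is a cut vertex.
Likewise H is a cut vertex.
By contrast removing M leaves 1 component; it is not a cut vertex. No other vertex is a cut vertex either.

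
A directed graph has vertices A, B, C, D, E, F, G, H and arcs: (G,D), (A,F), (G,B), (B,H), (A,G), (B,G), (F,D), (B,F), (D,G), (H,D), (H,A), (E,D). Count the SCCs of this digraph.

3

{A, B, D, F, G, H} are all mutually reachable — one SCC of size 6.
{E} is an SCC by itself.
{C} is an SCC by itself.
That gives 3 strongly connected components.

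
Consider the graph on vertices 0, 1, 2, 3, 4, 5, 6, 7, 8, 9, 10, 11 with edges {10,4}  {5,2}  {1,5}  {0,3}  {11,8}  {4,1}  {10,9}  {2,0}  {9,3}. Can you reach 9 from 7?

No

The component containing 7 is {7}, and 9 is not in it.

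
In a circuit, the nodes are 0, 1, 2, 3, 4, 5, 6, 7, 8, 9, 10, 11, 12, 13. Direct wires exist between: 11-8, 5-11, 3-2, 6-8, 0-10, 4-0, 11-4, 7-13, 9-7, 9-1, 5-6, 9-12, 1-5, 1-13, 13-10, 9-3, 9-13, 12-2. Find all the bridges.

The edges on the cycle 5-6-8-11-5 are not bridges since each lies on that cycle.
Every edge lies on some cycle, so there are no bridges.

none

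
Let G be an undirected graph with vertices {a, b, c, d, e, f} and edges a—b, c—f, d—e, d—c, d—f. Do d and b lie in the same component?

No

The component containing d is {c, d, e, f}, and b is not in it.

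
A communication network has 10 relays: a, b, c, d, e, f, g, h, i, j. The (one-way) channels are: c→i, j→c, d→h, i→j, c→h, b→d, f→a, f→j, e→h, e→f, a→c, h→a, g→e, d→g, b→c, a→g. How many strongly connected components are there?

{a, c, e, f, g, h, i, j} are all mutually reachable — one SCC of size 8.
{b} is an SCC by itself.
{d} is an SCC by itself.
That gives 3 strongly connected components.

3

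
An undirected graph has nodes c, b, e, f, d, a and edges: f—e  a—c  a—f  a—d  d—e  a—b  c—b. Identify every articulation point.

a

Removing a increases the component count from 1 to 2, so a is a cut vertex.
By contrast removing c leaves 1 component; it is not a cut vertex. No other vertex is a cut vertex either.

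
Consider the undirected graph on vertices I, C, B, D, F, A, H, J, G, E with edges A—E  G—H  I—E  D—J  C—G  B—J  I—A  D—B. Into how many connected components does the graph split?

4

F is isolated — a component by itself.
Starting from B we can reach B, D, J. That is one component of size 3.
Starting from C we can reach C, G, H. That is one component of size 3.
Starting from A we can reach A, E, I. That is one component of size 3.
Total: 4 components.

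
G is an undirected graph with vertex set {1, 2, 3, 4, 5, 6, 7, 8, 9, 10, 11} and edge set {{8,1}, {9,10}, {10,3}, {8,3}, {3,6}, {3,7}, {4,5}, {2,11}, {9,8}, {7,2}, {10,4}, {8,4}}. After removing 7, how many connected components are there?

2

With 7 gone, the remaining components are: {2, 11}; {1, 3, 4, 5, 6, 8, 9, 10}.
That is 2 components.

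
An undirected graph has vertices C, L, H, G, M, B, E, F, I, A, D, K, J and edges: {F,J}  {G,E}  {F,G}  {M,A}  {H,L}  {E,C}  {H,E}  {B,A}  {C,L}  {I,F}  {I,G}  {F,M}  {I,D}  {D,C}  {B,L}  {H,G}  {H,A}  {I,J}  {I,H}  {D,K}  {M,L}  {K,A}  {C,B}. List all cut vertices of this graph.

Removing A, for instance, still leaves 1 component. No single vertex removal increases the component count — the graph has no articulation points.

none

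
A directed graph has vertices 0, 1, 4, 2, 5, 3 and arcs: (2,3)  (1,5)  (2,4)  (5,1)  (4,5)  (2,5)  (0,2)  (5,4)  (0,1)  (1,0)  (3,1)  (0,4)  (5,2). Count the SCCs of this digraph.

1

{0, 1, 2, 3, 4, 5} are all mutually reachable — one SCC of size 6.
That gives 1 strongly connected component.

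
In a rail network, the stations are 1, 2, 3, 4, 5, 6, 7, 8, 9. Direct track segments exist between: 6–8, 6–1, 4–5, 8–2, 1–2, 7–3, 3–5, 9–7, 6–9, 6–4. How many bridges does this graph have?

The edges on the cycle 6-8-2-1-6 are not bridges since each lies on that cycle.
Every edge lies on some cycle, so there are no bridges.

0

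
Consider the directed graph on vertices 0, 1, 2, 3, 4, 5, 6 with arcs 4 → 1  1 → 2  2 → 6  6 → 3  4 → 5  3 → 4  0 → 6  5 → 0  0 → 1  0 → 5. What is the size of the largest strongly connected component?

7

{0, 1, 2, 3, 4, 5, 6} are all mutually reachable — one SCC of size 7.
The largest has 7 vertices.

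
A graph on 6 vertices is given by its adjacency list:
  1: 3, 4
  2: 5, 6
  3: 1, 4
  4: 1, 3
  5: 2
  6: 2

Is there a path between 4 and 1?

Yes

From 4 we can reach 1, 3, 4, which includes 1.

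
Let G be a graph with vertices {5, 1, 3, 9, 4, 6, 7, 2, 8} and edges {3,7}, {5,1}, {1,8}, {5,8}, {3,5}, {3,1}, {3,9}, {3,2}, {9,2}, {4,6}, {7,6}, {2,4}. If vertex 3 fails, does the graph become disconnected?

Yes

Deleting 3 raises the number of components from 1 to 2, so 3 is a cut vertex.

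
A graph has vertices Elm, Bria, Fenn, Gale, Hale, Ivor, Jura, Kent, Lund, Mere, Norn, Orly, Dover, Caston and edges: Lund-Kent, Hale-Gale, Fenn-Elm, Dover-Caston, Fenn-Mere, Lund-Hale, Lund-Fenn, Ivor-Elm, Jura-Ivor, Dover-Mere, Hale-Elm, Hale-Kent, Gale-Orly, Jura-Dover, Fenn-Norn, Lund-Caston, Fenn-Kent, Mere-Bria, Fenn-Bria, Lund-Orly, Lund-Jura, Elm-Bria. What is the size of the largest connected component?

14

Starting from Elm we can reach Elm, Bria, Fenn, Gale, Hale, Ivor, Jura, Kent, Lund, Mere, Norn, Orly, Dover, Caston. That is one component of size 14.
The largest has 14 vertices.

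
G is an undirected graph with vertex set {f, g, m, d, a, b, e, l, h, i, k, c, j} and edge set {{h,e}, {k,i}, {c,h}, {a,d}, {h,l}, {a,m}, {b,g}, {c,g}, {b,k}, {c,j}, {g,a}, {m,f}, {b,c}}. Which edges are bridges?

The edges on the cycle b-c-g-b are not bridges since each lies on that cycle.
But removing a–d disconnects a from d; removing f–m disconnects f from m; removing c–j disconnects c from j; removing g–a disconnects g from a — these are bridges.
In total 10 edges are bridges.

a-d, a-g, a-m, b-k, c-h, c-j, e-h, f-m, h-l, i-k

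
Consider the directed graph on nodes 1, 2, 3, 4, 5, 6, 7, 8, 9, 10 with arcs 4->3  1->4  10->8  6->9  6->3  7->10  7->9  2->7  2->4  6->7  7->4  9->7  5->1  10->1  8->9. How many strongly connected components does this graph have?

7

{7, 8, 9, 10} are all mutually reachable — one SCC of size 4.
{1} is an SCC by itself.
{6} is an SCC by itself.
{3} is an SCC by itself.
{4} is an SCC by itself.
(and 2 more singleton SCCs)
That gives 7 strongly connected components.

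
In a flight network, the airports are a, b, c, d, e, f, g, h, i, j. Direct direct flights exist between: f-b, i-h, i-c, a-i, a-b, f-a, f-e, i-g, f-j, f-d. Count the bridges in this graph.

The edges on the cycle f-a-b-f are not bridges since each lies on that cycle.
But removing i-h disconnects i from h; removing i-c disconnects i from c; removing i-g disconnects i from g; removing f-j disconnects f from j — these are bridges.
In total 7 edges are bridges.

7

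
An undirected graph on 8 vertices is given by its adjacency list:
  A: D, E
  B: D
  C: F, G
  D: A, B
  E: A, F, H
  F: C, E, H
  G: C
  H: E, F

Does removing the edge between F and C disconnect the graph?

Yes

Removing F-C leaves no path between F and C: the component count goes from 1 to 2. So it is a bridge.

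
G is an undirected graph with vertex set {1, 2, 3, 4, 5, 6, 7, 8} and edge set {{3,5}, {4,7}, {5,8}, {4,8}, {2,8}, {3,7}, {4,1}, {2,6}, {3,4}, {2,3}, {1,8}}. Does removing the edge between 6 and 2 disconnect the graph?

Removing 6–2 leaves no path between 6 and 2: the component count goes from 1 to 2. So it is a bridge.

Yes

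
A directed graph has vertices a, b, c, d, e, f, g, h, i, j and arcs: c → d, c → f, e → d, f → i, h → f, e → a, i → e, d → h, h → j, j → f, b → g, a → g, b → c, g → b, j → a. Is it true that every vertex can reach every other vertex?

From f we can reach every vertex (a, b, c, d, e, f, g, h, i, j), and every vertex can reach f (a, b, c, d, e, f, g, h, i, j). So the whole graph is one strongly connected component.

Yes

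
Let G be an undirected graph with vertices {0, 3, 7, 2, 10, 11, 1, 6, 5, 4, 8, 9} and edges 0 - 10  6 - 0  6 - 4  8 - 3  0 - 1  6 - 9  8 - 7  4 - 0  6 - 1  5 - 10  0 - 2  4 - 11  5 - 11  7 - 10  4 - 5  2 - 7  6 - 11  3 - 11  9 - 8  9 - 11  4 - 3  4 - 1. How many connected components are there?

Starting from 0 we can reach 0, 1, 2, 3, 4, 5, 6, 7, 8, 9, 10, 11. That is one component of size 12.
Total: 1 component.

1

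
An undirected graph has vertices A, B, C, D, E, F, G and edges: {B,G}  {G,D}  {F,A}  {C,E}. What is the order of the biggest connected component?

3

Starting from A we can reach A, F. That is one component of size 2.
Starting from C we can reach C, E. That is one component of size 2.
Starting from B we can reach B, D, G. That is one component of size 3.
The largest has 3 vertices.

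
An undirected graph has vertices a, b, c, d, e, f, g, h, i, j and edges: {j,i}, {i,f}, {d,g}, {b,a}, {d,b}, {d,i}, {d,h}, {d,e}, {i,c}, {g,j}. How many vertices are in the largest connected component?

Starting from a we can reach a, b, c, d, e, f, g, h, i, j. That is one component of size 10.
The largest has 10 vertices.

10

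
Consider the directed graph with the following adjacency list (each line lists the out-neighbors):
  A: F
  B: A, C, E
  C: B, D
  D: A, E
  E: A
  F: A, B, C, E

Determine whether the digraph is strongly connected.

Yes

From A we can reach every vertex (A, B, C, D, E, F), and every vertex can reach A (A, B, C, D, E, F). So the whole graph is one strongly connected component.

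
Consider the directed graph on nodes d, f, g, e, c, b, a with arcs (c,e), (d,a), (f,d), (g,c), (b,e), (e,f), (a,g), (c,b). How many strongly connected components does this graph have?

{a, b, c, d, e, f, g} are all mutually reachable — one SCC of size 7.
That gives 1 strongly connected component.

1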